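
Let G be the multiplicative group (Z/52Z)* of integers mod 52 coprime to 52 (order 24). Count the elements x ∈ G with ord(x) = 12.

8

The elements of order 12 are: 7, 11, 15, 19, 33, 37, 41, 45.
That's 8.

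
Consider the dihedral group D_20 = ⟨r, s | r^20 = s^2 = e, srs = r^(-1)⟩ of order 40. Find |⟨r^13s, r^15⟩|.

|⟨r^13s⟩| = 2 and |⟨r^15⟩| = 4, so |H| is a multiple of lcm(2, 4) = 4 and divides |G| = 40.
Closing under the operation: H = {e, r^5, r^10, r^15, r^3s, r^8s, r^13s, r^18s}, so |H| = 8.

8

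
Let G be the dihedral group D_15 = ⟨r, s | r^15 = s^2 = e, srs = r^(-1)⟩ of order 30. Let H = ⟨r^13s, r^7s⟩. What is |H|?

10

|⟨r^13s⟩| = 2 and |⟨r^7s⟩| = 2, so |H| is a multiple of lcm(2, 2) = 2 and divides |G| = 30.
Closing under the operation: H = {e, r^3, r^6, r^9, r^12, rs, r^4s, r^7s, r^10s, r^13s}, so |H| = 10.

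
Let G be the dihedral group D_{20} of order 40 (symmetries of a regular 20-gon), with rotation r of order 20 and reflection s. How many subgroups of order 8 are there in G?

5

|G| = 40 and 8 | 40, so subgroups of order 8 are possible by Lagrange.
The subgroups of order 8 are: {e, r^5, r^10, r^15, s, r^5s, r^10s, r^15s}; {e, r^5, r^10, r^15, rs, r^6s, r^11s, r^16s}; {e, r^5, r^10, r^15, r^2s, r^7s, r^12s, r^17s}; {e, r^5, r^10, r^15, r^3s, r^8s, r^13s, r^18s}; … (5 in all).
So G has 5 subgroups of order 8.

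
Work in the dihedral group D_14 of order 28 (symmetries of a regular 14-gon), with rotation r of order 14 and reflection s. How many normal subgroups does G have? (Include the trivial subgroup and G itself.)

G has 28 subgroups. Checking conjugation-invariance by order — order 1: 1/1 normal; order 2: 1/15 normal; order 4: 0/7 normal; order 7: 1/1 normal; order 14: 3/3 normal; order 28: 1/1 normal.
Total normal subgroups: 7.

7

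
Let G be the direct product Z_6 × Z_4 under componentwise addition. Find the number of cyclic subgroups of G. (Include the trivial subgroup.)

Each element a generates a cyclic subgroup ⟨a⟩; distinct elements may generate the same one (a cyclic group of order d has φ(d) generators).
Cyclic subgroups by order — order 1: 1; order 2: 3; order 3: 1; order 4: 2; order 6: 3; order 12: 2.
Total: 12.

12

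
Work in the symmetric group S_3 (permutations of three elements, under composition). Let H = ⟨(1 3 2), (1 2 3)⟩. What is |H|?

|⟨(1 3 2)⟩| = 3 and |⟨(1 2 3)⟩| = 3, so |H| is a multiple of lcm(3, 3) = 3 and divides |G| = 6.
Closing under the operation: H = {e, (1 2 3), (1 3 2)}, so |H| = 3.

3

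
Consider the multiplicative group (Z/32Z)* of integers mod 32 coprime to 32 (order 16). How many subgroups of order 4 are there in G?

3

|G| = 16 and 4 | 16, so subgroups of order 4 are possible by Lagrange.
The subgroups of order 4 are: {1, 15, 17, 31}; {1, 7, 17, 23}; {1, 9, 17, 25}.
So G has 3 subgroups of order 4.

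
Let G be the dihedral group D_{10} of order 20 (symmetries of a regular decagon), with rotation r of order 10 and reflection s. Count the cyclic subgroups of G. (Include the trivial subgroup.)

14

Each element a generates a cyclic subgroup ⟨a⟩; distinct elements may generate the same one (a cyclic group of order d has φ(d) generators).
Cyclic subgroups by order — order 1: 1; order 2: 11; order 5: 1; order 10: 1.
Total: 14.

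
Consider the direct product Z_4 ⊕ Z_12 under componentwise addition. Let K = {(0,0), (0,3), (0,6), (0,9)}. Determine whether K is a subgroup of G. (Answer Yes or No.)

Yes

|K| = 4 divides |G| = 48, consistent with Lagrange.
K contains the identity, every element's inverse is in K, and K is closed under +: it is a subgroup.
In fact K = ⟨(0,3)⟩.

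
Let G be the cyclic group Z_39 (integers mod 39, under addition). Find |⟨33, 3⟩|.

13

|⟨33⟩| = 13 and |⟨3⟩| = 13, so |H| is a multiple of lcm(13, 13) = 13 and divides |G| = 39.
Closing under the operation: H = {0, 3, 6, 9, 12, 15, 18, 21, 24, 27, 30, 33, 36}, so |H| = 13.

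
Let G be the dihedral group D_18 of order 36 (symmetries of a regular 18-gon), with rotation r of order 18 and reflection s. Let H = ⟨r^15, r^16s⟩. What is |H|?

12

|⟨r^15⟩| = 6 and |⟨r^16s⟩| = 2, so |H| is a multiple of lcm(6, 2) = 6 and divides |G| = 36.
Closing under the operation: H = {e, r^3, r^6, r^9, r^12, r^15, rs, r^4s, r^7s, r^10s, r^13s, r^16s}, so |H| = 12.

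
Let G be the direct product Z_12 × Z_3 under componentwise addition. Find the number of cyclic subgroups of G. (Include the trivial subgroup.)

15

Group the elements of G by the cyclic subgroup they generate; each cyclic subgroup of order d accounts for φ(d) elements.
Cyclic subgroups by order — order 1: 1; order 2: 1; order 3: 4; order 4: 1; order 6: 4; order 12: 4.
Total: 15.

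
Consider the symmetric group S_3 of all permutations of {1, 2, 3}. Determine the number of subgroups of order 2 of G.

3

|G| = 6 and 2 | 6, so subgroups of order 2 are possible by Lagrange.
The subgroups of order 2 are: {e, (1 2)}; {e, (1 3)}; {e, (2 3)}.
So G has 3 subgroups of order 2.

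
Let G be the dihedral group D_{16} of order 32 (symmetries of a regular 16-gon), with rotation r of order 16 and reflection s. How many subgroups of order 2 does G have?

17

|G| = 32 and 2 | 32, so subgroups of order 2 are possible by Lagrange.
The subgroups of order 2 are: {e, r^10s}; {e, r^11s}; {e, r^12s}; {e, r^13s}; … (17 in all).
So G has 17 subgroups of order 2.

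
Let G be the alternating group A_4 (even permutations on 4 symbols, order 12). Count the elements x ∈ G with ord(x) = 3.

The elements of order 3 are: (2 3 4), (2 4 3), (1 2 3), (1 2 4), (1 3 2), (1 3 4), (1 4 2), (1 4 3).
That's 8.

8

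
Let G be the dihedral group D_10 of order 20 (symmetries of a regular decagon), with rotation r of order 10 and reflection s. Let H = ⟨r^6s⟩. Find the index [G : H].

10

|⟨r^6s⟩| = 2 and |G| = 20.
By Lagrange, [G : H] = |G|/|H| = 20/2 = 10.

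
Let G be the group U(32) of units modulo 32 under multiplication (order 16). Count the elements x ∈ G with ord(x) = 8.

8

The elements of order 8 are: 3, 5, 11, 13, 19, 21, 27, 29.
That's 8.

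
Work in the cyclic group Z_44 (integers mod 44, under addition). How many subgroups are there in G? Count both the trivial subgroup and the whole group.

6

Subgroups of the cyclic group Z_44 correspond bijectively to divisors of 44.
Divisors of 44: 1, 2, 4, 11, 22, 44.
So Z_44 has 6 subgroups.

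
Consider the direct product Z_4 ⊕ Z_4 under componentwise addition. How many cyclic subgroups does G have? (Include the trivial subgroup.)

10

A cyclic subgroup of order d is generated by each of its φ(d) elements of order d, so the cyclic subgroups of order d number (#elements of order d)/φ(d).
Cyclic subgroups by order — order 1: 1; order 2: 3; order 4: 6.
Total: 10.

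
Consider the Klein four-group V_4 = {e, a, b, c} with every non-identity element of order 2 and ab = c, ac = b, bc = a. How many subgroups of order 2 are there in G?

3

|G| = 4 and 2 | 4, so subgroups of order 2 are possible by Lagrange.
The subgroups of order 2 are: {e, a}; {e, b}; {e, c}.
So G has 3 subgroups of order 2.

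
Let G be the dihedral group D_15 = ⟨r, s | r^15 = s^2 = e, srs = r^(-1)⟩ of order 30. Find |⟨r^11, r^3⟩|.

15

|⟨r^11⟩| = 15 and |⟨r^3⟩| = 5, so |H| is a multiple of lcm(15, 5) = 15 and divides |G| = 30.
Closing under the operation: H = {e, r, r^2, r^3, r^4, r^5, r^6, r^7, r^8, r^9, r^10, r^11, r^12, r^13, r^14}, so |H| = 15.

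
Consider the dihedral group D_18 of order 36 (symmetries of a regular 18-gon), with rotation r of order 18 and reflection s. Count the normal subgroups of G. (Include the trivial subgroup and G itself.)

9

G has 45 subgroups. Checking conjugation-invariance by order — order 1: 1/1 normal; order 2: 1/19 normal; order 3: 1/1 normal; order 4: 0/9 normal; order 6: 1/7 normal; order 9: 1/1 normal; order 12: 0/3 normal; order 18: 3/3 normal; order 36: 1/1 normal.
Total normal subgroups: 9.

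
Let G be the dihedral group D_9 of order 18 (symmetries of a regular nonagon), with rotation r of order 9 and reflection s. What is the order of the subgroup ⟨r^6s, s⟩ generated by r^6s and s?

|⟨r^6s⟩| = 2 and |⟨s⟩| = 2, so |H| is a multiple of lcm(2, 2) = 2 and divides |G| = 18.
Closing under the operation: H = {e, r^3, r^6, s, r^3s, r^6s}, so |H| = 6.

6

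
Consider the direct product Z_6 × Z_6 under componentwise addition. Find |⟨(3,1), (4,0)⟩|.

18

|⟨(3,1)⟩| = 6 and |⟨(4,0)⟩| = 3, so |H| is a multiple of lcm(6, 3) = 6 and divides |G| = 36.
Closing under the operation: H = {(0,0), (0,2), (0,4), (1,1), (1,3), (1,5), (2,0), (2,2), (2,4), (3,1), (3,3), (3,5), (4,0), (4,2), (4,4), (5,1), (5,3), (5,5)}, so |H| = 18.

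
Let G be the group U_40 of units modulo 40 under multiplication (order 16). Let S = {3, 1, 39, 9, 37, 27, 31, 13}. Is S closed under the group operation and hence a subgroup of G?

Yes

|S| = 8 divides |G| = 16, consistent with Lagrange.
S contains the identity, every element's inverse is in S, and S is closed under ·: it is a subgroup.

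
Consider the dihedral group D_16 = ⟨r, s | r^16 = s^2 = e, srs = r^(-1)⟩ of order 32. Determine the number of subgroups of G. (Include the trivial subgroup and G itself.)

36

|G| = 32, so by Lagrange every subgroup order divides 32. Divisors: 1, 2, 4, 8, 16, 32.
Subgroups by order — order 1: 1; order 2: 17; order 4: 9; order 8: 5; order 16: 3; order 32: 1.
Total: 1 + 17 + 9 + 5 + 3 + 1 = 36.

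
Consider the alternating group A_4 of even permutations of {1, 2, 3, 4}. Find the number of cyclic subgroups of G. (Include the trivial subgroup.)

Each element a generates a cyclic subgroup ⟨a⟩; distinct elements may generate the same one (a cyclic group of order d has φ(d) generators).
Cyclic subgroups by order — order 1: 1; order 2: 3; order 3: 4.
Total: 8.

8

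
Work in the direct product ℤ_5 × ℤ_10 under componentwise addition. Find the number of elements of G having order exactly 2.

1

An element (a,b) has order lcm(ord(a), ord(b)); count pairs with lcm equal to 2.
Enumerating gives 1 such elements.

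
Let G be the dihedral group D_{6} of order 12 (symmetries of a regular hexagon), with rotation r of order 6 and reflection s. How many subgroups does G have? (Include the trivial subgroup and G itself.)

|G| = 12, so by Lagrange every subgroup order divides 12. Divisors: 1, 2, 3, 4, 6, 12.
Subgroups by order — order 1: 1; order 2: 7; order 3: 1; order 4: 3; order 6: 3; order 12: 1.
Total: 1 + 7 + 1 + 3 + 3 + 1 = 16.

16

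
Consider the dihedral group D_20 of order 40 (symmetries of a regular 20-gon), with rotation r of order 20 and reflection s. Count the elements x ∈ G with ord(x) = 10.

The elements of order 10 are: r^2, r^6, r^14, r^18.
That's 4.

4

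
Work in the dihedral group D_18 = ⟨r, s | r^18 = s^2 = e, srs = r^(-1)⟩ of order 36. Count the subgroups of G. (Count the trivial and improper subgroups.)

|G| = 36, so by Lagrange every subgroup order divides 36. Divisors: 1, 2, 3, 4, 6, 9, 12, 18, 36.
Subgroups by order — order 1: 1; order 2: 19; order 3: 1; order 4: 9; order 6: 7; order 9: 1; order 12: 3; order 18: 3; order 36: 1.
Total: 1 + 19 + 1 + 9 + 7 + 1 + 3 + 3 + 1 = 45.

45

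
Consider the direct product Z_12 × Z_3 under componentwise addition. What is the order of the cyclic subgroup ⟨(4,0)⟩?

The order of (4,0) in Z_12 × Z_3 is lcm(ord(4) in Z_12, ord(0) in Z_3).
ord(4) = 3 and ord(0) = 1, so |⟨(4,0)⟩| = lcm(3, 1) = 3.

3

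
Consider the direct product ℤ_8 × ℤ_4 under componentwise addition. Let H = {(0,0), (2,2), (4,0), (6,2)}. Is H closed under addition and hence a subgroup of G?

Yes

|H| = 4 divides |G| = 32, consistent with Lagrange.
H contains the identity, every element's inverse is in H, and H is closed under +: it is a subgroup.
In fact H = ⟨(6,2)⟩.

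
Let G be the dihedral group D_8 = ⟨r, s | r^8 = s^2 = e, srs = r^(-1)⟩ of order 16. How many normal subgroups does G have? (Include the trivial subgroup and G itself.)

G has 19 subgroups. Checking conjugation-invariance by order — order 1: 1/1 normal; order 2: 1/9 normal; order 4: 1/5 normal; order 8: 3/3 normal; order 16: 1/1 normal.
Total normal subgroups: 7.

7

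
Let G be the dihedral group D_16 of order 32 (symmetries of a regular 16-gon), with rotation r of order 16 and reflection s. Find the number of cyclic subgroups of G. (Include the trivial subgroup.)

A cyclic subgroup of order d is generated by each of its φ(d) elements of order d, so the cyclic subgroups of order d number (#elements of order d)/φ(d).
Cyclic subgroups by order — order 1: 1; order 2: 17; order 4: 1; order 8: 1; order 16: 1.
Total: 21.

21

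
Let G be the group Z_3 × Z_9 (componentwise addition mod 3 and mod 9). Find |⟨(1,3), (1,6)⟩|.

|⟨(1,3)⟩| = 3 and |⟨(1,6)⟩| = 3, so |H| is a multiple of lcm(3, 3) = 3 and divides |G| = 27.
Closing under the operation: H = {(0,0), (0,3), (0,6), (1,0), (1,3), (1,6), (2,0), (2,3), (2,6)}, so |H| = 9.

9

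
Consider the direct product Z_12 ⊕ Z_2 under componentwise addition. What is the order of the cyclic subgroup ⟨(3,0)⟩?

4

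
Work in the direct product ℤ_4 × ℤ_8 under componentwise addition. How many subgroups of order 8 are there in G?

|G| = 32 and 8 | 32, so subgroups of order 8 are possible by Lagrange.
The subgroups of order 8 are: {(0,0), (0,1), (0,2), (0,3), (0,4), (0,5), (0,6), (0,7)}; {(0,0), (0,2), (0,4), (0,6), (2,0), (2,2), (2,4), (2,6)}; {(0,0), (0,2), (0,4), (0,6), (2,1), (2,3), (2,5), (2,7)}; {(0,0), (0,4), (1,0), (1,4), (2,0), (2,4), (3,0), (3,4)}; … (7 in all).
So G has 7 subgroups of order 8.

7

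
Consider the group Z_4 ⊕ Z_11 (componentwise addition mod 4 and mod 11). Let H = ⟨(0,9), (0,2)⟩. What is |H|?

11

|⟨(0,9)⟩| = 11 and |⟨(0,2)⟩| = 11, so |H| is a multiple of lcm(11, 11) = 11 and divides |G| = 44.
Closing under the operation: H = {(0,0), (0,1), (0,2), (0,3), (0,4), (0,5), (0,6), (0,7), (0,8), (0,9), (0,10)}, so |H| = 11.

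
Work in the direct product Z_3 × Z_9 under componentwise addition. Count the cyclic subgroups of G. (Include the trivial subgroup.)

A cyclic subgroup of order d is generated by each of its φ(d) elements of order d, so the cyclic subgroups of order d number (#elements of order d)/φ(d).
Cyclic subgroups by order — order 1: 1; order 3: 4; order 9: 3.
Total: 8.

8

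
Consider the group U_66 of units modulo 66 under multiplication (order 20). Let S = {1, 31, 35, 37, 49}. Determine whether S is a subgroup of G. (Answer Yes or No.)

35 ∈ S but its inverse 17 ∉ S, so S is not a subgroup.

No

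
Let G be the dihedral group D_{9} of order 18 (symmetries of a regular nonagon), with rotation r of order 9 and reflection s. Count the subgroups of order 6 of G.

3

|G| = 18 and 6 | 18, so subgroups of order 6 are possible by Lagrange.
The subgroups of order 6 are: {e, r^3, r^6, r^2s, r^5s, r^8s}; {e, r^3, r^6, s, r^3s, r^6s}; {e, r^3, r^6, rs, r^4s, r^7s}.
So G has 3 subgroups of order 6.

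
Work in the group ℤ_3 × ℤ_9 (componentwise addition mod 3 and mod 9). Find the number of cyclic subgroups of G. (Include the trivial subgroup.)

Each element a generates a cyclic subgroup ⟨a⟩; distinct elements may generate the same one (a cyclic group of order d has φ(d) generators).
Cyclic subgroups by order — order 1: 1; order 3: 4; order 9: 3.
Total: 8.

8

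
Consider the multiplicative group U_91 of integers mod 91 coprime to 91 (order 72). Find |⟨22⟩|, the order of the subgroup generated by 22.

3

Compute successive powers of 22 mod 91: 22, 29, 1; 22^3 ≡ 1 (mod 91).
So |⟨22⟩| = 3.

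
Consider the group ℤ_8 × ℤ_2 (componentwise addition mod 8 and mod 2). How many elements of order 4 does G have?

An element (a,b) has order lcm(ord(a), ord(b)); count pairs with lcm equal to 4.
Enumerating gives 4 such elements.

4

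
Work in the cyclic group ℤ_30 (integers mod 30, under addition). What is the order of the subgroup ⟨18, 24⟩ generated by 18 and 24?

|⟨18⟩| = 5 and |⟨24⟩| = 5, so |H| is a multiple of lcm(5, 5) = 5 and divides |G| = 30.
Closing under the operation: H = {0, 6, 12, 18, 24}, so |H| = 5.

5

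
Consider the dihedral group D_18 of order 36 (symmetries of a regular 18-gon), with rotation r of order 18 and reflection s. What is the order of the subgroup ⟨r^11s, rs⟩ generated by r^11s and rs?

|⟨r^11s⟩| = 2 and |⟨rs⟩| = 2, so |H| is a multiple of lcm(2, 2) = 2 and divides |G| = 36.
Closing under the operation: H = {e, r^2, r^4, r^6, r^8, r^10, r^12, r^14, r^16, rs, r^3s, r^5s, r^7s, r^9s, r^11s, r^13s, r^15s, r^17s}, so |H| = 18.

18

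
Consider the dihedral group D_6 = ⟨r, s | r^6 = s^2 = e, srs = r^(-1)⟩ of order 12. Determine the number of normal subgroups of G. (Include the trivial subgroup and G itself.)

7

G has 16 subgroups. Checking conjugation-invariance by order — order 1: 1/1 normal; order 2: 1/7 normal; order 3: 1/1 normal; order 4: 0/3 normal; order 6: 3/3 normal; order 12: 1/1 normal.
Total normal subgroups: 7.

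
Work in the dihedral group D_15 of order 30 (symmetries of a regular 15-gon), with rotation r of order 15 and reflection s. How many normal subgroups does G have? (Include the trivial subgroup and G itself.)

5

G has 28 subgroups. Checking conjugation-invariance by order — order 1: 1/1 normal; order 2: 0/15 normal; order 3: 1/1 normal; order 5: 1/1 normal; order 6: 0/5 normal; order 10: 0/3 normal; order 15: 1/1 normal; order 30: 1/1 normal.
Total normal subgroups: 5.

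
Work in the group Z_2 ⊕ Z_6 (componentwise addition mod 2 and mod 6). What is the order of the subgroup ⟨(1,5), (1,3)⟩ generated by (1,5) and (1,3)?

|⟨(1,5)⟩| = 6 and |⟨(1,3)⟩| = 2, so |H| is a multiple of lcm(6, 2) = 6 and divides |G| = 12.
Closing under the operation: H = {(0,0), (0,2), (0,4), (1,1), (1,3), (1,5)}, so |H| = 6.

6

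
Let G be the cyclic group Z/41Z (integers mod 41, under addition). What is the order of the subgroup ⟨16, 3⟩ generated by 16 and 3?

|⟨16⟩| = 41 and |⟨3⟩| = 41, so |H| is a multiple of lcm(41, 41) = 41 and divides |G| = 41.
Closing {16, 3} under the group operation gives all of G, so |H| = 41.

41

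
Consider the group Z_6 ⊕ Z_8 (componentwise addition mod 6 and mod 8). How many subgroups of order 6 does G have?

3

|G| = 48 and 6 | 48, so subgroups of order 6 are possible by Lagrange.
The subgroups of order 6 are: {(0,0), (0,4), (2,0), (2,4), (4,0), (4,4)}; {(0,0), (1,0), (2,0), (3,0), (4,0), (5,0)}; {(0,0), (1,4), (2,0), (3,4), (4,0), (5,4)}.
So G has 3 subgroups of order 6.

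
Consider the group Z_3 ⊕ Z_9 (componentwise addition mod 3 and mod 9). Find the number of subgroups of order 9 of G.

4

|G| = 27 and 9 | 27, so subgroups of order 9 are possible by Lagrange.
The subgroups of order 9 are: {(0,0), (0,1), (0,2), (0,3), (0,4), (0,5), (0,6), (0,7), (0,8)}; {(0,0), (0,3), (0,6), (1,0), (1,3), (1,6), (2,0), (2,3), (2,6)}; {(0,0), (0,3), (0,6), (1,1), (1,4), (1,7), (2,2), (2,5), (2,8)}; {(0,0), (0,3), (0,6), (1,2), (1,5), (1,8), (2,1), (2,4), (2,7)}.
So G has 4 subgroups of order 9.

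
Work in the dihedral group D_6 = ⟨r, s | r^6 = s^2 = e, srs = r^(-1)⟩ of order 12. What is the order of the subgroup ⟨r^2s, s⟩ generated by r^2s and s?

6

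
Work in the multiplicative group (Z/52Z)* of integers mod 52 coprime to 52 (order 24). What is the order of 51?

Compute successive powers of 51 mod 52: 51, 1; 51^2 ≡ 1 (mod 52).
So |⟨51⟩| = 2.

2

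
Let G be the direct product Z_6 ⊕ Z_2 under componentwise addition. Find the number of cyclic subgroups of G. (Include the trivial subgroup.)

A cyclic subgroup of order d is generated by each of its φ(d) elements of order d, so the cyclic subgroups of order d number (#elements of order d)/φ(d).
Cyclic subgroups by order — order 1: 1; order 2: 3; order 3: 1; order 6: 3.
Total: 8.

8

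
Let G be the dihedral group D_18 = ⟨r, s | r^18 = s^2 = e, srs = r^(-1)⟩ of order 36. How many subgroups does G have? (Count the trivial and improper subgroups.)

45

|G| = 36, so by Lagrange every subgroup order divides 36. Divisors: 1, 2, 3, 4, 6, 9, 12, 18, 36.
Subgroups by order — order 1: 1; order 2: 19; order 3: 1; order 4: 9; order 6: 7; order 9: 1; order 12: 3; order 18: 3; order 36: 1.
Total: 1 + 19 + 1 + 9 + 7 + 1 + 3 + 3 + 1 = 45.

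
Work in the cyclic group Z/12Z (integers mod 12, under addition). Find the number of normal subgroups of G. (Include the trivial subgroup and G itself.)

6

G is abelian, so every subgroup is normal.
G has 6 subgroups in total, hence 6 normal subgroups.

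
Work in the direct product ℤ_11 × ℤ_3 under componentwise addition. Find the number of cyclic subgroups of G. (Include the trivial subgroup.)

Group the elements of G by the cyclic subgroup they generate; each cyclic subgroup of order d accounts for φ(d) elements.
Cyclic subgroups by order — order 1: 1; order 3: 1; order 11: 1; order 33: 1.
Total: 4.

4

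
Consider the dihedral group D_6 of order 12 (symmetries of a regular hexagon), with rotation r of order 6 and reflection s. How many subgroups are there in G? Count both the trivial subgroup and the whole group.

16

|G| = 12, so by Lagrange every subgroup order divides 12. Divisors: 1, 2, 3, 4, 6, 12.
Subgroups by order — order 1: 1; order 2: 7; order 3: 1; order 4: 3; order 6: 3; order 12: 1.
Total: 1 + 7 + 1 + 3 + 3 + 1 = 16.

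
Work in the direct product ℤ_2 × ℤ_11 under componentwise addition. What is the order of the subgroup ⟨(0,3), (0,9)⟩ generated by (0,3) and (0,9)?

|⟨(0,3)⟩| = 11 and |⟨(0,9)⟩| = 11, so |H| is a multiple of lcm(11, 11) = 11 and divides |G| = 22.
Closing under the operation: H = {(0,0), (0,1), (0,2), (0,3), (0,4), (0,5), (0,6), (0,7), (0,8), (0,9), (0,10)}, so |H| = 11.

11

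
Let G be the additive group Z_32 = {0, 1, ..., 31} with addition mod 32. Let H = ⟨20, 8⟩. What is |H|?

|⟨20⟩| = 8 and |⟨8⟩| = 4, so |H| is a multiple of lcm(8, 4) = 8 and divides |G| = 32.
Closing under the operation: H = {0, 4, 8, 12, 16, 20, 24, 28}, so |H| = 8.

8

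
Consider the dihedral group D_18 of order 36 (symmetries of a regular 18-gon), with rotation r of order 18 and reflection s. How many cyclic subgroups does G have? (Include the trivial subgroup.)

A cyclic subgroup of order d is generated by each of its φ(d) elements of order d, so the cyclic subgroups of order d number (#elements of order d)/φ(d).
Cyclic subgroups by order — order 1: 1; order 2: 19; order 3: 1; order 6: 1; order 9: 1; order 18: 1.
Total: 24.

24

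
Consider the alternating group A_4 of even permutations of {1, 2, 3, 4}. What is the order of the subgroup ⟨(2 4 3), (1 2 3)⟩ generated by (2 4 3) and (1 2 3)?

12

|⟨(2 4 3)⟩| = 3 and |⟨(1 2 3)⟩| = 3, so |H| is a multiple of lcm(3, 3) = 3 and divides |G| = 12.
Closing {(2 4 3), (1 2 3)} under the group operation gives all of G, so |H| = 12.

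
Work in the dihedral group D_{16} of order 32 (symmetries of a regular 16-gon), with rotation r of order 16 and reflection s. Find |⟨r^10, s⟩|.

|⟨r^10⟩| = 8 and |⟨s⟩| = 2, so |H| is a multiple of lcm(8, 2) = 8 and divides |G| = 32.
Closing under the operation: H = {e, r^2, r^4, r^6, r^8, r^10, r^12, r^14, s, r^2s, r^4s, r^6s, r^8s, r^10s, r^12s, r^14s}, so |H| = 16.

16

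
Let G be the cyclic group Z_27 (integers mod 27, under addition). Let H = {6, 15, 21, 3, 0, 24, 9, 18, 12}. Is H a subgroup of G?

Yes

|H| = 9 divides |G| = 27, consistent with Lagrange.
H contains the identity, every element's inverse is in H, and H is closed under +: it is a subgroup.
In fact H = ⟨3⟩.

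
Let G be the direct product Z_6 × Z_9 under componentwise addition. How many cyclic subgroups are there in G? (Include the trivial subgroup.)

16

A cyclic subgroup of order d is generated by each of its φ(d) elements of order d, so the cyclic subgroups of order d number (#elements of order d)/φ(d).
Cyclic subgroups by order — order 1: 1; order 2: 1; order 3: 4; order 6: 4; order 9: 3; order 18: 3.
Total: 16.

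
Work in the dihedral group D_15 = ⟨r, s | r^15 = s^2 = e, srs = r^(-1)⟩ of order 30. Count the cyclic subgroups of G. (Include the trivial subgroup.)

A cyclic subgroup of order d is generated by each of its φ(d) elements of order d, so the cyclic subgroups of order d number (#elements of order d)/φ(d).
Cyclic subgroups by order — order 1: 1; order 2: 15; order 3: 1; order 5: 1; order 15: 1.
Total: 19.

19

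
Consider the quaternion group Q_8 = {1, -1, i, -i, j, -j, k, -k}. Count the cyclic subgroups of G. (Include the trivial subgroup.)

5

Group the elements of G by the cyclic subgroup they generate; each cyclic subgroup of order d accounts for φ(d) elements.
Cyclic subgroups by order — order 1: 1; order 2: 1; order 4: 3.
Total: 5.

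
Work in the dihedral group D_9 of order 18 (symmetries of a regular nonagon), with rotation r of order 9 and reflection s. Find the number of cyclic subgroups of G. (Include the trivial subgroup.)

A cyclic subgroup of order d is generated by each of its φ(d) elements of order d, so the cyclic subgroups of order d number (#elements of order d)/φ(d).
Cyclic subgroups by order — order 1: 1; order 2: 9; order 3: 1; order 9: 1.
Total: 12.

12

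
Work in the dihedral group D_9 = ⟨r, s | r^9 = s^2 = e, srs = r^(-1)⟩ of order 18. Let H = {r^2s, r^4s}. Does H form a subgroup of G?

No

The identity e ∉ H, so H is not a subgroup.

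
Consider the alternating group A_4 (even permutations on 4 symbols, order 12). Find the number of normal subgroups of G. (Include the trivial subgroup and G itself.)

3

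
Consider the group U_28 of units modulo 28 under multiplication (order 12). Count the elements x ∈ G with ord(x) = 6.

6

The elements of order 6 are: 3, 5, 11, 17, 19, 23.
That's 6.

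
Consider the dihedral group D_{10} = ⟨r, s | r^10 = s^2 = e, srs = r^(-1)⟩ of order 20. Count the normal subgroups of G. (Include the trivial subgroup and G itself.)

7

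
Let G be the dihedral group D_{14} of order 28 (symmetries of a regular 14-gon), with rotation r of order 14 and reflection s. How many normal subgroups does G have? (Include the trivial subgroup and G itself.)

G has 28 subgroups. Checking conjugation-invariance by order — order 1: 1/1 normal; order 2: 1/15 normal; order 4: 0/7 normal; order 7: 1/1 normal; order 14: 3/3 normal; order 28: 1/1 normal.
Total normal subgroups: 7.

7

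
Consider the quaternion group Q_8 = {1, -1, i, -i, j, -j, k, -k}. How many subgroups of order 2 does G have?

|G| = 8 and 2 | 8, so subgroups of order 2 are possible by Lagrange.
The subgroups of order 2 are: {1, -1}.
So G has 1 subgroup of order 2.

1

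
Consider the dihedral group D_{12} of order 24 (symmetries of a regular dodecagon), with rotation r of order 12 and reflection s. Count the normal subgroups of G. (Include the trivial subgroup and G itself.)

9

G has 34 subgroups. Checking conjugation-invariance by order — order 1: 1/1 normal; order 2: 1/13 normal; order 3: 1/1 normal; order 4: 1/7 normal; order 6: 1/5 normal; order 8: 0/3 normal; order 12: 3/3 normal; order 24: 1/1 normal.
Total normal subgroups: 9.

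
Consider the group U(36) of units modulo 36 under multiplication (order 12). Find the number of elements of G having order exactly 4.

No element of G has order 4 (even though 4 | 12).

0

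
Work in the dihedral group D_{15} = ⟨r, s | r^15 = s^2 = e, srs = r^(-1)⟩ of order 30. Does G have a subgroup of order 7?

No

7 does not divide |G| = 30, so by Lagrange no subgroup of order 7 exists.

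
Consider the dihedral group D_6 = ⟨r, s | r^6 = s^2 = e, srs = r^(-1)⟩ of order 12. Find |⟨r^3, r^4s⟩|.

4

|⟨r^3⟩| = 2 and |⟨r^4s⟩| = 2, so |H| is a multiple of lcm(2, 2) = 2 and divides |G| = 12.
Closing under the operation: H = {e, r^3, rs, r^4s}, so |H| = 4.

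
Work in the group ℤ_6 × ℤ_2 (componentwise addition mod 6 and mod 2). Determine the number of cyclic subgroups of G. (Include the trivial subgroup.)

A cyclic subgroup of order d is generated by each of its φ(d) elements of order d, so the cyclic subgroups of order d number (#elements of order d)/φ(d).
Cyclic subgroups by order — order 1: 1; order 2: 3; order 3: 1; order 6: 3.
Total: 8.

8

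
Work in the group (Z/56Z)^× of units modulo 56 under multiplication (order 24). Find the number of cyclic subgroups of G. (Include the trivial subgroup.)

16

Each element a generates a cyclic subgroup ⟨a⟩; distinct elements may generate the same one (a cyclic group of order d has φ(d) generators).
Cyclic subgroups by order — order 1: 1; order 2: 7; order 3: 1; order 6: 7.
Total: 16.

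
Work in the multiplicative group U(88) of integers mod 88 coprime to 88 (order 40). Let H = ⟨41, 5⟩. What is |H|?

|⟨41⟩| = 10 and |⟨5⟩| = 10, so |H| is a multiple of lcm(10, 10) = 10 and divides |G| = 40.
Closing under the operation: H = {1, 5, 9, 13, 17, 21, 25, 29, 37, 41, 45, 49, 53, 57, 61, 65, 69, 73, 81, 85}, so |H| = 20.

20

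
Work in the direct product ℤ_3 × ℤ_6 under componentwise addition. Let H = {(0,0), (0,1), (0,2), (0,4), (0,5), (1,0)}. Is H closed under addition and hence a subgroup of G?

(1,0) ∈ H but its inverse (2,0) ∉ H, so H is not a subgroup.

No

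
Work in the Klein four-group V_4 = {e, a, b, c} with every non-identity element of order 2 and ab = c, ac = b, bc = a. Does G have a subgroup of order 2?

Yes

2 | 4. A subgroup of order 2 is {e, a}.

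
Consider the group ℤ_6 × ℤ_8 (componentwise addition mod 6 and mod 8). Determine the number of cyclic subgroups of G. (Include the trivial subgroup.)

16

Each element a generates a cyclic subgroup ⟨a⟩; distinct elements may generate the same one (a cyclic group of order d has φ(d) generators).
Cyclic subgroups by order — order 1: 1; order 2: 3; order 3: 1; order 4: 2; order 6: 3; order 8: 2; order 12: 2; order 24: 2.
Total: 16.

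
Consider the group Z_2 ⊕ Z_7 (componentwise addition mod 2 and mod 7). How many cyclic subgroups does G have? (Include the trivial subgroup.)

4

Each element a generates a cyclic subgroup ⟨a⟩; distinct elements may generate the same one (a cyclic group of order d has φ(d) generators).
Cyclic subgroups by order — order 1: 1; order 2: 1; order 7: 1; order 14: 1.
Total: 4.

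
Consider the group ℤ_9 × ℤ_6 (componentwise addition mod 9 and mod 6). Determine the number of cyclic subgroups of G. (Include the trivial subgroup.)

A cyclic subgroup of order d is generated by each of its φ(d) elements of order d, so the cyclic subgroups of order d number (#elements of order d)/φ(d).
Cyclic subgroups by order — order 1: 1; order 2: 1; order 3: 4; order 6: 4; order 9: 3; order 18: 3.
Total: 16.

16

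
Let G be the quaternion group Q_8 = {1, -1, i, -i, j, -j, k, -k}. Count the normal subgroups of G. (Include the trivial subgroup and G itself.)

6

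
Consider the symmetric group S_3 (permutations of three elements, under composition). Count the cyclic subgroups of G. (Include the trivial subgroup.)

5

Each element a generates a cyclic subgroup ⟨a⟩; distinct elements may generate the same one (a cyclic group of order d has φ(d) generators).
Cyclic subgroups by order — order 1: 1; order 2: 3; order 3: 1.
Total: 5.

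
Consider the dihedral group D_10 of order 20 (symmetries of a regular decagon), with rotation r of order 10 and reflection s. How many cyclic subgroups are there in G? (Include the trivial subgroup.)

14

A cyclic subgroup of order d is generated by each of its φ(d) elements of order d, so the cyclic subgroups of order d number (#elements of order d)/φ(d).
Cyclic subgroups by order — order 1: 1; order 2: 11; order 5: 1; order 10: 1.
Total: 14.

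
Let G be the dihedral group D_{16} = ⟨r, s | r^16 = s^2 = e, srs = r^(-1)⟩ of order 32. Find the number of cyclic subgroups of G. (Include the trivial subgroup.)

Each element a generates a cyclic subgroup ⟨a⟩; distinct elements may generate the same one (a cyclic group of order d has φ(d) generators).
Cyclic subgroups by order — order 1: 1; order 2: 17; order 4: 1; order 8: 1; order 16: 1.
Total: 21.

21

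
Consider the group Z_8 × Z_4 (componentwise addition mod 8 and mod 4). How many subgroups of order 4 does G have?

|G| = 32 and 4 | 32, so subgroups of order 4 are possible by Lagrange.
The subgroups of order 4 are: {(0,0), (0,1), (0,2), (0,3)}; {(0,0), (0,2), (4,0), (4,2)}; {(0,0), (0,2), (4,1), (4,3)}; {(0,0), (2,0), (4,0), (6,0)}; … (7 in all).
So G has 7 subgroups of order 4.

7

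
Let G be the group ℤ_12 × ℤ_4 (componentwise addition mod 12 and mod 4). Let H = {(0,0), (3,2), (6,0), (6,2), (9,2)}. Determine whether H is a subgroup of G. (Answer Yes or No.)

No

|H| = 5 does not divide |G| = 48, so by Lagrange H is not a subgroup.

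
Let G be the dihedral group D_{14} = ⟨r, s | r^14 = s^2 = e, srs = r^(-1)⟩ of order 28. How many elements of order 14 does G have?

6

The elements of order 14 are: r, r^3, r^5, r^9, r^11, r^13.
That's 6.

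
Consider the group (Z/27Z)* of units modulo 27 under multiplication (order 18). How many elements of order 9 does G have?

6

The elements of order 9 are: 4, 7, 13, 16, 22, 25.
That's 6.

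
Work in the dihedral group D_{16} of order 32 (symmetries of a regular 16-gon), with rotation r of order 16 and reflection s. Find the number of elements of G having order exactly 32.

No element of G has order 32 (even though 32 | 32).

0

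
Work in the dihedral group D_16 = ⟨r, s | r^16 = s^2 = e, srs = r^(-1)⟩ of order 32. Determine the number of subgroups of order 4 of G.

9

|G| = 32 and 4 | 32, so subgroups of order 4 are possible by Lagrange.
The subgroups of order 4 are: {e, r^8, r^2s, r^10s}; {e, r^8, r^3s, r^11s}; {e, r^4, r^8, r^12}; {e, r^8, r^4s, r^12s}; … (9 in all).
So G has 9 subgroups of order 4.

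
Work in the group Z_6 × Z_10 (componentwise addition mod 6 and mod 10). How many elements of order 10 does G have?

12

An element (a,b) has order lcm(ord(a), ord(b)); count pairs with lcm equal to 10.
Enumerating gives 12 such elements.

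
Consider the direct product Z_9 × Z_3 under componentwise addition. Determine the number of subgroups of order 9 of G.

|G| = 27 and 9 | 27, so subgroups of order 9 are possible by Lagrange.
The subgroups of order 9 are: {(0,0), (0,1), (0,2), (3,0), (3,1), (3,2), (6,0), (6,1), (6,2)}; {(0,0), (1,0), (2,0), (3,0), (4,0), (5,0), (6,0), (7,0), (8,0)}; {(0,0), (1,1), (2,2), (3,0), (4,1), (5,2), (6,0), (7,1), (8,2)}; {(0,0), (1,2), (2,1), (3,0), (4,2), (5,1), (6,0), (7,2), (8,1)}.
So G has 4 subgroups of order 9.

4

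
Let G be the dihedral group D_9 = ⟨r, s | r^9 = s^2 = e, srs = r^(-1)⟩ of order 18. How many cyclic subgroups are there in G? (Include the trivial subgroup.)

Each element a generates a cyclic subgroup ⟨a⟩; distinct elements may generate the same one (a cyclic group of order d has φ(d) generators).
Cyclic subgroups by order — order 1: 1; order 2: 9; order 3: 1; order 9: 1.
Total: 12.

12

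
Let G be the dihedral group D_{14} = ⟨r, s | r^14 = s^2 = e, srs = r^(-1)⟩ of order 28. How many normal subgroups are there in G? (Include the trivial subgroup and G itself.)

7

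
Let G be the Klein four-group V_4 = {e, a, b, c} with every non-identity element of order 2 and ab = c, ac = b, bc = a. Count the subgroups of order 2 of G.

|G| = 4 and 2 | 4, so subgroups of order 2 are possible by Lagrange.
The subgroups of order 2 are: {e, a}; {e, b}; {e, c}.
So G has 3 subgroups of order 2.

3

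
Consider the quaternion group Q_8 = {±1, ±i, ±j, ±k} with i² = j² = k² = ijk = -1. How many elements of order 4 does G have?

6

The elements of order 4 are: i, -i, j, -j, k, -k.
That's 6.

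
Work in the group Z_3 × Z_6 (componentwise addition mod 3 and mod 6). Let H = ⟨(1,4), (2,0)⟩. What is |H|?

9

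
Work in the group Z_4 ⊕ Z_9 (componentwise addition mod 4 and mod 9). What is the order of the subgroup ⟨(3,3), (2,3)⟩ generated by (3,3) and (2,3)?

12

|⟨(3,3)⟩| = 12 and |⟨(2,3)⟩| = 6, so |H| is a multiple of lcm(12, 6) = 12 and divides |G| = 36.
Closing under the operation: H = {(0,0), (0,3), (0,6), (1,0), (1,3), (1,6), (2,0), (2,3), (2,6), (3,0), (3,3), (3,6)}, so |H| = 12.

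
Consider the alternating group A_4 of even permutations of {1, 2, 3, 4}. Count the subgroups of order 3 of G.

|G| = 12 and 3 | 12, so subgroups of order 3 are possible by Lagrange.
The subgroups of order 3 are: {e, (1 2 3), (1 3 2)}; {e, (1 2 4), (1 4 2)}; {e, (1 3 4), (1 4 3)}; {e, (2 3 4), (2 4 3)}.
So G has 4 subgroups of order 3.

4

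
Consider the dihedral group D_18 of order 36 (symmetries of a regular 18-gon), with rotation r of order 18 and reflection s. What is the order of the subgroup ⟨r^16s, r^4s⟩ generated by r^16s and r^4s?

6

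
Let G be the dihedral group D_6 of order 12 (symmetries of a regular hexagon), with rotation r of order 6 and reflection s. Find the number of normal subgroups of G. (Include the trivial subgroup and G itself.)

7

G has 16 subgroups. Checking conjugation-invariance by order — order 1: 1/1 normal; order 2: 1/7 normal; order 3: 1/1 normal; order 4: 0/3 normal; order 6: 3/3 normal; order 12: 1/1 normal.
Total normal subgroups: 7.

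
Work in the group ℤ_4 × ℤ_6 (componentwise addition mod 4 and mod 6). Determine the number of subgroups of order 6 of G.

3

|G| = 24 and 6 | 24, so subgroups of order 6 are possible by Lagrange.
The subgroups of order 6 are: {(0,0), (0,1), (0,2), (0,3), (0,4), (0,5)}; {(0,0), (0,2), (0,4), (2,0), (2,2), (2,4)}; {(0,0), (0,2), (0,4), (2,1), (2,3), (2,5)}.
So G has 3 subgroups of order 6.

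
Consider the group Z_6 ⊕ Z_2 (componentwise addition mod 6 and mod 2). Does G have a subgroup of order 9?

No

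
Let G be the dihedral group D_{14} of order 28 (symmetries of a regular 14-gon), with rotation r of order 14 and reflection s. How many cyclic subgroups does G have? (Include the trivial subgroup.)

Group the elements of G by the cyclic subgroup they generate; each cyclic subgroup of order d accounts for φ(d) elements.
Cyclic subgroups by order — order 1: 1; order 2: 15; order 7: 1; order 14: 1.
Total: 18.

18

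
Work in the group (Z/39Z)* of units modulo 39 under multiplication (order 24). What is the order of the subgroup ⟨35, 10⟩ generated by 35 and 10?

12

|⟨35⟩| = 6 and |⟨10⟩| = 6, so |H| is a multiple of lcm(6, 6) = 6 and divides |G| = 24.
Closing under the operation: H = {1, 4, 10, 14, 16, 17, 22, 23, 25, 29, 35, 38}, so |H| = 12.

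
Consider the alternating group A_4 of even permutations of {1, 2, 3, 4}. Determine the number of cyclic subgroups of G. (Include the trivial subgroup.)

A cyclic subgroup of order d is generated by each of its φ(d) elements of order d, so the cyclic subgroups of order d number (#elements of order d)/φ(d).
Cyclic subgroups by order — order 1: 1; order 2: 3; order 3: 4.
Total: 8.

8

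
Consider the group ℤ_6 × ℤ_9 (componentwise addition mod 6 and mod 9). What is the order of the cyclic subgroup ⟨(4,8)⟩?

9

The order of (4,8) in Z_6 × Z_9 is lcm(ord(4) in Z_6, ord(8) in Z_9).
ord(4) = 3 and ord(8) = 9, so |⟨(4,8)⟩| = lcm(3, 9) = 9.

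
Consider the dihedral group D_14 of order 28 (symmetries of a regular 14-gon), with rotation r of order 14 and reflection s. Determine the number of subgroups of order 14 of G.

3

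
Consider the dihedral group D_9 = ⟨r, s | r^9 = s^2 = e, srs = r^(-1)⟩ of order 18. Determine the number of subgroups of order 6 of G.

|G| = 18 and 6 | 18, so subgroups of order 6 are possible by Lagrange.
The subgroups of order 6 are: {e, r^3, r^6, r^2s, r^5s, r^8s}; {e, r^3, r^6, s, r^3s, r^6s}; {e, r^3, r^6, rs, r^4s, r^7s}.
So G has 3 subgroups of order 6.

3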